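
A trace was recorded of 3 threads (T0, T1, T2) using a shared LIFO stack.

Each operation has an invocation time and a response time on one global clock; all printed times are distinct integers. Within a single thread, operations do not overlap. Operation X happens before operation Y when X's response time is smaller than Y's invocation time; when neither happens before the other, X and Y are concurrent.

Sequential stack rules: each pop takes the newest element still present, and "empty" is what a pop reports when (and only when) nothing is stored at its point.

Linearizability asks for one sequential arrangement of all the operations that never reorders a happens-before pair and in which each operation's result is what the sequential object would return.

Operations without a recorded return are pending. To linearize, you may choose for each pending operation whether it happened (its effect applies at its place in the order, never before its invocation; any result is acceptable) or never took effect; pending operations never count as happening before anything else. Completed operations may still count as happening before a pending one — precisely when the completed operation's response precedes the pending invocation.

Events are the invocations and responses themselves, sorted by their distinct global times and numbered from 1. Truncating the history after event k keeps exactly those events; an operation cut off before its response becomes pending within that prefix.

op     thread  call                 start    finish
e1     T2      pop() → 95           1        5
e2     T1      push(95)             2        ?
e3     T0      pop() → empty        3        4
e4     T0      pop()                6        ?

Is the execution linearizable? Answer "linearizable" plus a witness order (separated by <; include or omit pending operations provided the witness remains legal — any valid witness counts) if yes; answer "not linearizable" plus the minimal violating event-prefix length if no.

step 1: e2 push(95) (pending, included) — stack <95>
step 2: e1 pop() → 95 — stack <>
step 3: e3 pop() → empty — stack <>

linearizable — witness: e2 < e1 < e3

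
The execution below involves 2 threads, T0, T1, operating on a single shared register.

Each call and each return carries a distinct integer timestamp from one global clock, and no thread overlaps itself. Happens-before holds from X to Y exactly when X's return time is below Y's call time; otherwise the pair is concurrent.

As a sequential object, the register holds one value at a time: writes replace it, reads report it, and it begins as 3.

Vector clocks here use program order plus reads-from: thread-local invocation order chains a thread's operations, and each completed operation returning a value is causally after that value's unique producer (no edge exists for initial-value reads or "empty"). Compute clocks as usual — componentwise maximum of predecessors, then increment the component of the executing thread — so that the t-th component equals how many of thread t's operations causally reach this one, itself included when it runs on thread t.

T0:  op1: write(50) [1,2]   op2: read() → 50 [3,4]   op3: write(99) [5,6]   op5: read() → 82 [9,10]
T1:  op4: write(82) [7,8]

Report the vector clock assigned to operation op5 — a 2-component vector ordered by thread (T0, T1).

op4 (invocation 7): nothing precedes it; T1's component alone gives (0, 1)
op1 (invocation 1): nothing precedes it; T0's component alone gives (1, 0)
op2 (invocation 3): componentwise max over VC(op1)=(1, 0), +1 at T0, giving (2, 0)
op3 (invocation 5): componentwise max over VC(op2)=(2, 0), +1 at T0, giving (3, 0)
op5 (invocation 9): componentwise max over VC(op3)=(3, 0), VC(op4)=(0, 1), +1 at T0, giving (4, 1)
target: VC(op5) = (4, 1)

(4, 1)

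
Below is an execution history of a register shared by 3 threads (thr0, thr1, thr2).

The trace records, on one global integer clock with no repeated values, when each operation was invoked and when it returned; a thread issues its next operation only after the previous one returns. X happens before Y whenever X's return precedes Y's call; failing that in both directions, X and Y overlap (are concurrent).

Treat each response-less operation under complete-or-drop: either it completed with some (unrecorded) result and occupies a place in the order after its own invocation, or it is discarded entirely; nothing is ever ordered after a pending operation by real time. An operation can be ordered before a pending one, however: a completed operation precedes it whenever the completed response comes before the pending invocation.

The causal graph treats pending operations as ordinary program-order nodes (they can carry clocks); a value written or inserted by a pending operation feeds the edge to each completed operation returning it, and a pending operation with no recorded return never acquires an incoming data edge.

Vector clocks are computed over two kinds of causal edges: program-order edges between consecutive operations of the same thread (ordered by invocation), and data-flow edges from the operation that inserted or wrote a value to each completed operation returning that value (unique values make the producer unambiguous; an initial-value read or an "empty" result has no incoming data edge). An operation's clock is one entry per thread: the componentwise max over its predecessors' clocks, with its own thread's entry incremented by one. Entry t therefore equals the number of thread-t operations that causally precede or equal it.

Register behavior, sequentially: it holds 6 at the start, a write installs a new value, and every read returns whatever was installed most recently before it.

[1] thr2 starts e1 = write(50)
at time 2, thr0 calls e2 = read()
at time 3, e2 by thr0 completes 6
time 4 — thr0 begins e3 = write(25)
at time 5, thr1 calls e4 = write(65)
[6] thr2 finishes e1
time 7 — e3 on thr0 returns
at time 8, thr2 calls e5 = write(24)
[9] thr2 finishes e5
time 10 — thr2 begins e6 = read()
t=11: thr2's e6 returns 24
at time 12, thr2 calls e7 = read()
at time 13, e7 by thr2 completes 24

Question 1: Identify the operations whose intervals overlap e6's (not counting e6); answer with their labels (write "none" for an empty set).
overlap test against e6 [10,11]: concurrent iff the interval meets 10..11
e1 [1,6]: before
e2 [2,3]: before
e3 [4,7]: before
e4 [5,…): concurrent
e5 [8,9]: before
e7 [12,13]: after

e4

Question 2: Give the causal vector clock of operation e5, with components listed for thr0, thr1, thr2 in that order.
VC(e1, invoked at 1): no causal predecessors; +1 on thr2 → (0, 0, 1)
VC(e4, invoked at 5): no causal predecessors; +1 on thr1 → (0, 1, 0)
VC(e2, invoked at 2): no causal predecessors; +1 on thr0 → (1, 0, 0)
invoked at 8, e5 merges VC(e1)=(0, 0, 1) and bumps thr2's slot → (0, 0, 2)
invoked at 4, e3 merges VC(e2)=(1, 0, 0) and bumps thr0's slot → (2, 0, 0)
invoked at 10, e6 merges VC(e5)=(0, 0, 2) and bumps thr2's slot → (0, 0, 3)
invoked at 12, e7 merges VC(e5)=(0, 0, 2), VC(e6)=(0, 0, 3) and bumps thr2's slot → (0, 0, 4)
target: VC(e5) = (0, 0, 2)

(0, 0, 2)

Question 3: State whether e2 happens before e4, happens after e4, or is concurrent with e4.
e2 spans [2,3], e4 spans [5,…)
resp(e2)=3 < inv(e4)=5

before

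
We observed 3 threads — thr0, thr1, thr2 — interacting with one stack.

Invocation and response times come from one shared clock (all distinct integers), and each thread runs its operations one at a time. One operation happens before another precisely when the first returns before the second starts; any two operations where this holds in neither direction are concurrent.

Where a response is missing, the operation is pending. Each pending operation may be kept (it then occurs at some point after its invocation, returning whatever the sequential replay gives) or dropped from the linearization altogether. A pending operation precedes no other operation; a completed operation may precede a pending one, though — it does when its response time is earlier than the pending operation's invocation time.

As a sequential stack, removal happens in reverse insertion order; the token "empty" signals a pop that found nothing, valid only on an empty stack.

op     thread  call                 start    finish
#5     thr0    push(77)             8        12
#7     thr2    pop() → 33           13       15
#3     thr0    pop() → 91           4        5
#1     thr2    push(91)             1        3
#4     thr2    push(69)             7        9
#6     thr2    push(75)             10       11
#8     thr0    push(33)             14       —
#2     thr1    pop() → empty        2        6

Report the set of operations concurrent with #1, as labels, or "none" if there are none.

#2

overlap test against #1 [1,3]: concurrent iff the interval meets 1..3
#2 [2,6]: concurrent
#3 [4,5]: after
#4 [7,9]: after
#5 [8,12]: after
#6 [10,11]: after
#7 [13,15]: after
#8 [14,…): after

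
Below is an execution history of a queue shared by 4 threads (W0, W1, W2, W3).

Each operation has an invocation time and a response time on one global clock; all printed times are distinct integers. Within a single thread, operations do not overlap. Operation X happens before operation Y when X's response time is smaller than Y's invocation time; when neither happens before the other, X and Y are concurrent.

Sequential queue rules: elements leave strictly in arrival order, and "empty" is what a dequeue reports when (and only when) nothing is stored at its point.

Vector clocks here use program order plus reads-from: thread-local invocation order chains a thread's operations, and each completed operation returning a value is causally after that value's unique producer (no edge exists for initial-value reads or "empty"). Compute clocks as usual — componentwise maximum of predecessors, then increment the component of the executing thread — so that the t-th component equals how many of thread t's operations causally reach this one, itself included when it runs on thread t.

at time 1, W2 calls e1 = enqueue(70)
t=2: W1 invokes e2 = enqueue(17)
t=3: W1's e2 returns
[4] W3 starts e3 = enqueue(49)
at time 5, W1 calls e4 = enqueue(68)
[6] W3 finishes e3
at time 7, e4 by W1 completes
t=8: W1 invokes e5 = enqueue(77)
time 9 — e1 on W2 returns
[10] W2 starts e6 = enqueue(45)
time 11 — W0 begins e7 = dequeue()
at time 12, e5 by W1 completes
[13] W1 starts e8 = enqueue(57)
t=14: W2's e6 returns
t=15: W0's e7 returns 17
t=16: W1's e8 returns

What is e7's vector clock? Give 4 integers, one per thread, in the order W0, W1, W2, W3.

e3, invoked 4, has no incoming edges; only W3's bump applies → (0, 0, 0, 1)
e1, invoked 1, has no incoming edges; only W2's bump applies → (0, 0, 1, 0)
e2, invoked 2, has no incoming edges; only W1's bump applies → (0, 1, 0, 0)
from VC(e1)=(0, 0, 1, 0), e6 (invoked 10) maxes components and bumps W2 → (0, 0, 2, 0)
from VC(e2)=(0, 1, 0, 0), e4 (invoked 5) maxes components and bumps W1 → (0, 2, 0, 0)
from VC(e2)=(0, 1, 0, 0), e7 (invoked 11) maxes components and bumps W0 → (1, 1, 0, 0)
from VC(e4)=(0, 2, 0, 0), e5 (invoked 8) maxes components and bumps W1 → (0, 3, 0, 0)
from VC(e5)=(0, 3, 0, 0), e8 (invoked 13) maxes components and bumps W1 → (0, 4, 0, 0)
target: VC(e7) = (1, 1, 0, 0)

(1, 1, 0, 0)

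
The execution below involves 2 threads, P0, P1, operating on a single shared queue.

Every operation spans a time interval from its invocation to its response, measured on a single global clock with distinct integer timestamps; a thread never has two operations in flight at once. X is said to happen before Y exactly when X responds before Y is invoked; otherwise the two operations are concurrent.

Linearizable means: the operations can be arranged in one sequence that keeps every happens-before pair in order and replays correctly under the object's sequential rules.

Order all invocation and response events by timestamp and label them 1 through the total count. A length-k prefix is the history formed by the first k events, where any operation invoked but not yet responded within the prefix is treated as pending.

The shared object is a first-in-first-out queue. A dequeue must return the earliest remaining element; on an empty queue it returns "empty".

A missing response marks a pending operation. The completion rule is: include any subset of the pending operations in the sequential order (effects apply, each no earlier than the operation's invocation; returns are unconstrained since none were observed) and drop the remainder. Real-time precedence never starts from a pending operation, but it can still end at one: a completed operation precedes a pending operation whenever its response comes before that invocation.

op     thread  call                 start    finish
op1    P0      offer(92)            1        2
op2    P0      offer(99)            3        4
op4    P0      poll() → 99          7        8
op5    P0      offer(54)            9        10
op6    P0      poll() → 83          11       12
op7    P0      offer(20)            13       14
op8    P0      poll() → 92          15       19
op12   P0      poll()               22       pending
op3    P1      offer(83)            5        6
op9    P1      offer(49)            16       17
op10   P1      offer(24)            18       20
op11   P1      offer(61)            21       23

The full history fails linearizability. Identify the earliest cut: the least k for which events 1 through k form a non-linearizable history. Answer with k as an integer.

8

events 1..7 are still linearizable — one witness is op1, op2, op3:
1. op1 offer(92), leaving queue <92>
2. op2 offer(99), leaving queue <92,99>
3. op3 offer(83), leaving queue <92,99,83>
include event 8 — op4 responding at 8 — and every candidate order breaks
sample order op1, op2, op3, op4 stalls at step 4 — op4 poll() → 99 has no legal effect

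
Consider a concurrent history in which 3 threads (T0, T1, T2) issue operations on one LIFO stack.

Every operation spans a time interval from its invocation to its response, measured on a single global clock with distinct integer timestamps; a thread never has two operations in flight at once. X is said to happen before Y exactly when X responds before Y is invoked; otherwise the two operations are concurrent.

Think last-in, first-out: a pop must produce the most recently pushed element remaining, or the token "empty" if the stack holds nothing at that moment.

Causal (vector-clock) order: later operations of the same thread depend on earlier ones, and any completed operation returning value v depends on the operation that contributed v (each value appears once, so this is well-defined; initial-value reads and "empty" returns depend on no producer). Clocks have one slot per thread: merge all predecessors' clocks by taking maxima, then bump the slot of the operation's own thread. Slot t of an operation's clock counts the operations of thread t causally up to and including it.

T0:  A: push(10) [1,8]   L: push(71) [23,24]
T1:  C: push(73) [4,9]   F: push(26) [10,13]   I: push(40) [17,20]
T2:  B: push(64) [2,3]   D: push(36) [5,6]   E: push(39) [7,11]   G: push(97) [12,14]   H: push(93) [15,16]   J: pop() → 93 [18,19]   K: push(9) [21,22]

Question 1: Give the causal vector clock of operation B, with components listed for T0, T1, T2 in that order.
(0, 0, 1)

no predecessors for B (invoked 2): T2 increments from zero → (0, 0, 1)
no predecessors for C (invoked 4): T1 increments from zero → (0, 1, 0)
no predecessors for A (invoked 1): T0 increments from zero → (1, 0, 0)
VC(D, invoked at 5): max of VC(B)=(0, 0, 1), then +1 on thread T2 → (0, 0, 2)
VC(F, invoked at 10): max of VC(C)=(0, 1, 0), then +1 on thread T1 → (0, 2, 0)
VC(L, invoked at 23): max of VC(A)=(1, 0, 0), then +1 on thread T0 → (2, 0, 0)
VC(E, invoked at 7): max of VC(D)=(0, 0, 2), then +1 on thread T2 → (0, 0, 3)
VC(I, invoked at 17): max of VC(F)=(0, 2, 0), then +1 on thread T1 → (0, 3, 0)
VC(G, invoked at 12): max of VC(E)=(0, 0, 3), then +1 on thread T2 → (0, 0, 4)
VC(H, invoked at 15): max of VC(G)=(0, 0, 4), then +1 on thread T2 → (0, 0, 5)
VC(J, invoked at 18): max of VC(H)=(0, 0, 5), then +1 on thread T2 → (0, 0, 6)
VC(K, invoked at 21): max of VC(J)=(0, 0, 6), then +1 on thread T2 → (0, 0, 7)
target: VC(B) = (0, 0, 1)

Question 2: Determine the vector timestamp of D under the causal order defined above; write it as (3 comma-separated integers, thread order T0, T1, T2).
(0, 0, 2)

invoked at 2, B has no predecessors; its own T2 bump gives (0, 0, 1)
invoked at 4, C has no predecessors; its own T1 bump gives (0, 1, 0)
invoked at 1, A has no predecessors; its own T0 bump gives (1, 0, 0)
merge at D (invoked 5): VC(B)=(0, 0, 1), own-thread bump on T2 → (0, 0, 2)
merge at F (invoked 10): VC(C)=(0, 1, 0), own-thread bump on T1 → (0, 2, 0)
merge at L (invoked 23): VC(A)=(1, 0, 0), own-thread bump on T0 → (2, 0, 0)
merge at E (invoked 7): VC(D)=(0, 0, 2), own-thread bump on T2 → (0, 0, 3)
merge at I (invoked 17): VC(F)=(0, 2, 0), own-thread bump on T1 → (0, 3, 0)
merge at G (invoked 12): VC(E)=(0, 0, 3), own-thread bump on T2 → (0, 0, 4)
merge at H (invoked 15): VC(G)=(0, 0, 4), own-thread bump on T2 → (0, 0, 5)
merge at J (invoked 18): VC(H)=(0, 0, 5), own-thread bump on T2 → (0, 0, 6)
merge at K (invoked 21): VC(J)=(0, 0, 6), own-thread bump on T2 → (0, 0, 7)
target: VC(D) = (0, 0, 2)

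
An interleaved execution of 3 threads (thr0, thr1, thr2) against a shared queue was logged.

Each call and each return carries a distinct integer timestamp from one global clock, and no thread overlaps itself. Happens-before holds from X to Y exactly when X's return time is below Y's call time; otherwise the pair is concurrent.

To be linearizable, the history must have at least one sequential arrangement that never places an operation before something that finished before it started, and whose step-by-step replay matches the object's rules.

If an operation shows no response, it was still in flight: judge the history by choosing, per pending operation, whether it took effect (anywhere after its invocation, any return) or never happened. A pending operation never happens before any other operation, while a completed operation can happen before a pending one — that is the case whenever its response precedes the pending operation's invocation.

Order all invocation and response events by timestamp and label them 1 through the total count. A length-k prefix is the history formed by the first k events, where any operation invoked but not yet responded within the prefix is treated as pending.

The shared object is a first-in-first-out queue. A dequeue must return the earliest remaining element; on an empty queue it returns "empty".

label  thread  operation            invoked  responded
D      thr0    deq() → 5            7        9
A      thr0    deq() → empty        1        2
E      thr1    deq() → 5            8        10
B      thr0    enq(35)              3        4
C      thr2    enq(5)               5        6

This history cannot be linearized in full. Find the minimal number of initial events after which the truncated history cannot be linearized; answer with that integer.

events 1..9 are linearizable, e.g. via A, B, C, E, D:
1. A deq() → empty, leaving queue <>
2. B enq(35), leaving queue <35>
3. C enq(5), leaving queue <35,5>
4. E deq() (pending, included), leaving queue <5>
5. D deq() → 5, leaving queue <>
adding event 10 (E responds at 10) leaves no legal real-time order
e.g. A, B, C, D, E: illegal at step 4, since D deq() → 5 cannot apply there
e.g. A, B, C, E, D: illegal at step 4, since E deq() → 5 cannot apply there

10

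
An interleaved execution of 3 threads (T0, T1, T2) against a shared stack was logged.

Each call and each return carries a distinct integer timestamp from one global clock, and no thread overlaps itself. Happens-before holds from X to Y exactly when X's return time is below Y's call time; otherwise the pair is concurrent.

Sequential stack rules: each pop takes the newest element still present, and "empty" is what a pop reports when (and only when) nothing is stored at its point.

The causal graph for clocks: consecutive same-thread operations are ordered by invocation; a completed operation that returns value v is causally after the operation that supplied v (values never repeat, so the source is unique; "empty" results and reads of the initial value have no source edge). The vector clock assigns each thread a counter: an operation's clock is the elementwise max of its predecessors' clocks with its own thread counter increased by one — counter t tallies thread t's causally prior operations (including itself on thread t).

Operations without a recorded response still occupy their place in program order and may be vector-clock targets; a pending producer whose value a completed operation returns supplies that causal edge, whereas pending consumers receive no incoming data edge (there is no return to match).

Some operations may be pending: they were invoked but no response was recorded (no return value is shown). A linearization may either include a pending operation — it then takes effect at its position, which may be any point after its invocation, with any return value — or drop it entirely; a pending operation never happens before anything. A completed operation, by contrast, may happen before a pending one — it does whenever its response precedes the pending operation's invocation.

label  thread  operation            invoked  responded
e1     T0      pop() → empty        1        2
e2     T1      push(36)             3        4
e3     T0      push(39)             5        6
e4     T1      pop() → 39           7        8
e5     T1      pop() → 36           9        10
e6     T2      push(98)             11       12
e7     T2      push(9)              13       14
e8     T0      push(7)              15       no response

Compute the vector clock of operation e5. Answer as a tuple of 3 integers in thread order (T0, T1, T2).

root op e6, invoked 11: fresh clock plus T2's own tick → (0, 0, 1)
root op e2, invoked 3: fresh clock plus T1's own tick → (0, 1, 0)
root op e1, invoked 1: fresh clock plus T0's own tick → (1, 0, 0)
VC(e7, invoked at 13): max of VC(e6)=(0, 0, 1), then +1 on thread T2 → (0, 0, 2)
VC(e3, invoked at 5): max of VC(e1)=(1, 0, 0), then +1 on thread T0 → (2, 0, 0)
VC(e8, invoked at 15): max of VC(e3)=(2, 0, 0), then +1 on thread T0 → (3, 0, 0)
VC(e4, invoked at 7): max of VC(e2)=(0, 1, 0), VC(e3)=(2, 0, 0), then +1 on thread T1 → (2, 2, 0)
VC(e5, invoked at 9): max of VC(e2)=(0, 1, 0), VC(e4)=(2, 2, 0), then +1 on thread T1 → (2, 3, 0)
target: VC(e5) = (2, 3, 0)

(2, 3, 0)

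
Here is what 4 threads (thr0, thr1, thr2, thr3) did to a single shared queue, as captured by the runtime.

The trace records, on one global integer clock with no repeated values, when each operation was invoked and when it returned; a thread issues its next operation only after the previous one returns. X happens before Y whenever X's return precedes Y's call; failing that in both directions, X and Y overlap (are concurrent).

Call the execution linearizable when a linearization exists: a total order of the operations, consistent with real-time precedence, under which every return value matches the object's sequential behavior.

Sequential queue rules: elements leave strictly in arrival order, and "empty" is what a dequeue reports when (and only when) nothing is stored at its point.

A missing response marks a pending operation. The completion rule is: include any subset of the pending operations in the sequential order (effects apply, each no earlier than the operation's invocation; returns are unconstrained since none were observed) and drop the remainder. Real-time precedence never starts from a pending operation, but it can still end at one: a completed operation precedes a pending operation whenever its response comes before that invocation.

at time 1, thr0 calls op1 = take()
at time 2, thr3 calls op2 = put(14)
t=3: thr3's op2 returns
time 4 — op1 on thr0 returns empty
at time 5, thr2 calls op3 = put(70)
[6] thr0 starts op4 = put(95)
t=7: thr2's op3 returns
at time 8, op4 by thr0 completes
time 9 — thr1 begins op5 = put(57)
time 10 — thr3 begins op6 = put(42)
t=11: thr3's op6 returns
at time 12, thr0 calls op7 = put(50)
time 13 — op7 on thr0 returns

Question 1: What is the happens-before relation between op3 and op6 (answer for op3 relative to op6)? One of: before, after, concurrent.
op3 spans [5,7], op6 spans [10,11]
resp(op3)=7 < inv(op6)=10

before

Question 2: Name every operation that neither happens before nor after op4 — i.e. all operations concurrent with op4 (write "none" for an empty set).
op4 spans [6,8]: anything still running between times 6 and 8 counts as concurrent
op1 [1,4]: before
op2 [2,3]: before
op3 [5,7]: concurrent
op5 [9,…): after
op6 [10,11]: after
op7 [12,13]: after

op3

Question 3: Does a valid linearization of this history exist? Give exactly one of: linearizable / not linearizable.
one valid linearization: op1, op2, op3, op4, op5, op6, op7
step 1: op1 take() → empty — queue <>
step 2: op2 put(14) — queue <14>
step 3: op3 put(70) — queue <14,70>
step 4: op4 put(95) — queue <14,70,95>
step 5: op5 put(57) (pending, included) — queue <14,70,95,57>
step 6: op6 put(42) — queue <14,70,95,57,42>
step 7: op7 put(50) — queue <14,70,95,57,42,50>

linearizable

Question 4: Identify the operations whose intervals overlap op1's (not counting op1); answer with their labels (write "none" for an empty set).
concurrent with op1 ([1,4]): every op whose interval crosses 1..4
op2 [2,3]: concurrent
op3 [5,7]: after
op4 [6,8]: after
op5 [9,…): after
op6 [10,11]: after
op7 [12,13]: after

op2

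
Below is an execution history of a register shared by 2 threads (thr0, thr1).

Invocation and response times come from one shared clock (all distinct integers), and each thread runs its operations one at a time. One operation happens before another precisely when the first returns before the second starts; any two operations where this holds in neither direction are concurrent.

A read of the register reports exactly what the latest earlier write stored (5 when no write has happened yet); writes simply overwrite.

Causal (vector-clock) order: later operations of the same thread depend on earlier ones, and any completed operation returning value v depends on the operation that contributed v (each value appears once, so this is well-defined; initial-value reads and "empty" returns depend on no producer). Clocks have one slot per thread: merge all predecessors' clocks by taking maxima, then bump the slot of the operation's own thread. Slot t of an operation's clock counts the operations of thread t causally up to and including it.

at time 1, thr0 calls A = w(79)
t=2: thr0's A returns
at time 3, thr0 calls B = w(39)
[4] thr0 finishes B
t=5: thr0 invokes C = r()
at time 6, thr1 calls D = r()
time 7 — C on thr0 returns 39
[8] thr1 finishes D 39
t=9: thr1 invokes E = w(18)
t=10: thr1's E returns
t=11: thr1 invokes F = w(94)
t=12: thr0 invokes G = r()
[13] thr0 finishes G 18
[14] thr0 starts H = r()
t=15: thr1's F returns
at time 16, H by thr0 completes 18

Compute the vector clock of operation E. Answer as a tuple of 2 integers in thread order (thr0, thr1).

(2, 2)

VC(A, invoked at 1): no causal predecessors; +1 on thr0 → (1, 0)
from VC(A)=(1, 0), B (invoked 3) maxes components and bumps thr0 → (2, 0)
from VC(B)=(2, 0), D (invoked 6) maxes components and bumps thr1 → (2, 1)
from VC(B)=(2, 0), C (invoked 5) maxes components and bumps thr0 → (3, 0)
from VC(D)=(2, 1), E (invoked 9) maxes components and bumps thr1 → (2, 2)
from VC(E)=(2, 2), F (invoked 11) maxes components and bumps thr1 → (2, 3)
from VC(C)=(3, 0), VC(E)=(2, 2), G (invoked 12) maxes components and bumps thr0 → (4, 2)
from VC(E)=(2, 2), VC(G)=(4, 2), H (invoked 14) maxes components and bumps thr0 → (5, 2)
target: VC(E) = (2, 2)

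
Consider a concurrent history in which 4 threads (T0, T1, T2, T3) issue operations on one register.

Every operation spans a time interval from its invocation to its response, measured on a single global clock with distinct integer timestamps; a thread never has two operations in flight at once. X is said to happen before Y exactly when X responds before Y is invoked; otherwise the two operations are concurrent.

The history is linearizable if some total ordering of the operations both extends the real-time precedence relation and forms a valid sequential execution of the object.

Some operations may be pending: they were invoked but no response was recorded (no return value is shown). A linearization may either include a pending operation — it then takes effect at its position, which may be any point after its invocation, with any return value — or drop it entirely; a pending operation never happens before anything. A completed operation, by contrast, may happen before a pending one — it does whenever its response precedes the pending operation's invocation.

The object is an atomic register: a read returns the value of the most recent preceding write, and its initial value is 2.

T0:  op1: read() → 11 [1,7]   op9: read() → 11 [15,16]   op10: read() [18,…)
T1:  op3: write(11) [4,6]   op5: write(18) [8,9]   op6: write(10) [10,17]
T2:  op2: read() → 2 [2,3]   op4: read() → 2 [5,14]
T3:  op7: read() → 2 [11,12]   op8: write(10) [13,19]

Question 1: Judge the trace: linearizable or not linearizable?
not linearizable

prefix check: 1..11 passes, 1..12 fails once op7's time-12 response joins
real-time-consistent orders of the 5 completed operations: 3 — all fail the register replay
completion choices over the 2 pending operations (op4, op6) were checked; none helps
one such order, op1, op2, op3, op5, op7 (pending dropped), breaks at step 1 where op1 read() → 11 is illegal
one such order, op2, op1, op3, op5, op7 (pending dropped), breaks at step 2 where op1 read() → 11 is illegal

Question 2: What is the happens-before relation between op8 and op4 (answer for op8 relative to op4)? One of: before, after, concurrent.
concurrent

op8 spans [13,19], op4 spans [5,14]
the intervals overlap in both directions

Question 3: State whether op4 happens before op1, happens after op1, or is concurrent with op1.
concurrent

op4 spans [5,14], op1 spans [1,7]
the intervals overlap in both directions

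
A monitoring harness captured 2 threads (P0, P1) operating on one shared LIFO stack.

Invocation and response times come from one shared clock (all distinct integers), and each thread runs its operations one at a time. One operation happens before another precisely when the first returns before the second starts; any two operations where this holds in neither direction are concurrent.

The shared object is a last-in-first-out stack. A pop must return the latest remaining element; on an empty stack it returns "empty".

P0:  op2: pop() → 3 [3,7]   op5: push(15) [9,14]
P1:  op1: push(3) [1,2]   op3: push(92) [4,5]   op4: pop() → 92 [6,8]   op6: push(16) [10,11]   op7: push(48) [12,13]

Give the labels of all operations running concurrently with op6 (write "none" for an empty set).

op5

op6 spans [10,11]: anything still running between times 10 and 11 counts as concurrent
op1 [1,2]: before
op2 [3,7]: before
op3 [4,5]: before
op4 [6,8]: before
op5 [9,14]: concurrent
op7 [12,13]: after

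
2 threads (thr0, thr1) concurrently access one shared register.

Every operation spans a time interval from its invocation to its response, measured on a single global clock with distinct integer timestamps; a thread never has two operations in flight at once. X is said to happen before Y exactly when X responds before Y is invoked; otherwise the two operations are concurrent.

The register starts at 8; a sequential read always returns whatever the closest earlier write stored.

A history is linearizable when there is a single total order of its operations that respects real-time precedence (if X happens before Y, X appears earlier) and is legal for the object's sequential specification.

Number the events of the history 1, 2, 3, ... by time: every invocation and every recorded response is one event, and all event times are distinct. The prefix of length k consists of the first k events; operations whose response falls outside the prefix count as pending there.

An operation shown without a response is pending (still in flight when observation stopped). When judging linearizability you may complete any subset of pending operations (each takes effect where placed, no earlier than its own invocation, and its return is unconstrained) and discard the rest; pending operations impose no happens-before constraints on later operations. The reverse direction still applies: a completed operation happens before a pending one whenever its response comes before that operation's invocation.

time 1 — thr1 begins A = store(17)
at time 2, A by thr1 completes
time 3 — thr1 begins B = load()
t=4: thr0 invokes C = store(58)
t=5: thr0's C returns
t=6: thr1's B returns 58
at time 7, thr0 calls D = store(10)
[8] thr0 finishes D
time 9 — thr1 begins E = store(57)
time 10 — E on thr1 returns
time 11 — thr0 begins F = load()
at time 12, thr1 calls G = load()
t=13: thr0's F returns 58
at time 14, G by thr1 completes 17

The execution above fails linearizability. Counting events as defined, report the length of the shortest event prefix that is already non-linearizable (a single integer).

one valid order for events 1..12 is A, C, B, D, E:
step 1: A store(17) — value 17
step 2: C store(58) — value 58
step 3: B load() → 58 — value 58
step 4: D store(10) — value 10
step 5: E store(57) — value 57
at event 13 (F's time-13 response) nothing linearizes any more
no completion choice of the 1 pending operation (G) rescues it — every subset was tried
sample order A, B, C, D, E, F (pending dropped) stalls at step 2 — B load() → 58 has no legal effect
sample order A, C, B, D, E, F (pending dropped) stalls at step 6 — F load() → 58 has no legal effect

13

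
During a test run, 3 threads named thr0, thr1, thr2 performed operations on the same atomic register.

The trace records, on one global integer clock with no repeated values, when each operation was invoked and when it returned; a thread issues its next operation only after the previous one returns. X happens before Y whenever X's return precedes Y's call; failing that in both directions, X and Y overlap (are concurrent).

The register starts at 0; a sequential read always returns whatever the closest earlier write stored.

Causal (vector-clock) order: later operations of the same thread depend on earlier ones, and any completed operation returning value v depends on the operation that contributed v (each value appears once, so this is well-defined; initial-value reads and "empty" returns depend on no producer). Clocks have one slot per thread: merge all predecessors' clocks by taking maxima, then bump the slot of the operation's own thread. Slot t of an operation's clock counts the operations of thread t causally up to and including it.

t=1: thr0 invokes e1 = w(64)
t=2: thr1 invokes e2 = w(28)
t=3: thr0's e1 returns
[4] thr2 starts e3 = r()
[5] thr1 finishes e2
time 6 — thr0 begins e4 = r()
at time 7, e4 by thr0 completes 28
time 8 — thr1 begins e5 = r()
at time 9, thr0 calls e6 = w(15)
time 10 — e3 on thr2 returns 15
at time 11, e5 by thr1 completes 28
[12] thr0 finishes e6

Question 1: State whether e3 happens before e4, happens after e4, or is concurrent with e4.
concurrent

e3 spans [4,10], e4 spans [6,7]
the intervals overlap in both directions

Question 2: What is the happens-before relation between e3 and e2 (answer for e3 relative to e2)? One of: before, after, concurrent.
concurrent

e3 spans [4,10], e2 spans [2,5]
the intervals overlap in both directions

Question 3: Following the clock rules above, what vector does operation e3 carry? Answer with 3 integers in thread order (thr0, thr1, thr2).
(3, 1, 1)

e2 (invocation 2): nothing precedes it; thr1's component alone gives (0, 1, 0)
e1 (invocation 1): nothing precedes it; thr0's component alone gives (1, 0, 0)
e5 (invocation 8): componentwise max over VC(e2)=(0, 1, 0), +1 at thr1, giving (0, 2, 0)
e4 (invocation 6): componentwise max over VC(e1)=(1, 0, 0), VC(e2)=(0, 1, 0), +1 at thr0, giving (2, 1, 0)
e6 (invocation 9): componentwise max over VC(e4)=(2, 1, 0), +1 at thr0, giving (3, 1, 0)
e3 (invocation 4): componentwise max over VC(e6)=(3, 1, 0), +1 at thr2, giving (3, 1, 1)
target: VC(e3) = (3, 1, 1)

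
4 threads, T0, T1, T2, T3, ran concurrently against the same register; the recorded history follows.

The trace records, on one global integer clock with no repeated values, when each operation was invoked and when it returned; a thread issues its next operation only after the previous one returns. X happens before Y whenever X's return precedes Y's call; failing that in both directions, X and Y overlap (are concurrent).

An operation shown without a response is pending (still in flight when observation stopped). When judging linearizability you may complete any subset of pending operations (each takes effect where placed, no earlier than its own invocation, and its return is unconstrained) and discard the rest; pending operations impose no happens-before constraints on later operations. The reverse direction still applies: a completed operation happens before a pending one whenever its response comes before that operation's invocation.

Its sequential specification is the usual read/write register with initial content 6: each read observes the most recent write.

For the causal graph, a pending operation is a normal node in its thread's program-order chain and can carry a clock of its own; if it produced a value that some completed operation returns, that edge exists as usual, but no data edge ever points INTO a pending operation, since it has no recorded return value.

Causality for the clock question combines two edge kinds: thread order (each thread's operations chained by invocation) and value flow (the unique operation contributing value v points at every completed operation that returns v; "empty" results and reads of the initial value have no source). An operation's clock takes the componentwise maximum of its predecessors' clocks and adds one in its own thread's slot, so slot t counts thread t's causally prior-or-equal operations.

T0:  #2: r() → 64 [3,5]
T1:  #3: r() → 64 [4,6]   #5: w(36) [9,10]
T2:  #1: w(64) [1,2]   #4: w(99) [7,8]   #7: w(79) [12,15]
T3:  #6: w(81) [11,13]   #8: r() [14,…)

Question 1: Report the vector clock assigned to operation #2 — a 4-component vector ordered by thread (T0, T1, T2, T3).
no predecessors for #6 (invoked 11): T3 increments from zero → (0, 0, 0, 1)
no predecessors for #1 (invoked 1): T2 increments from zero → (0, 0, 1, 0)
VC(#8, invoked at 14): max of VC(#6)=(0, 0, 0, 1), then +1 on thread T3 → (0, 0, 0, 2)
VC(#4, invoked at 7): max of VC(#1)=(0, 0, 1, 0), then +1 on thread T2 → (0, 0, 2, 0)
VC(#3, invoked at 4): max of VC(#1)=(0, 0, 1, 0), then +1 on thread T1 → (0, 1, 1, 0)
VC(#2, invoked at 3): max of VC(#1)=(0, 0, 1, 0), then +1 on thread T0 → (1, 0, 1, 0)
VC(#7, invoked at 12): max of VC(#4)=(0, 0, 2, 0), then +1 on thread T2 → (0, 0, 3, 0)
VC(#5, invoked at 9): max of VC(#3)=(0, 1, 1, 0), then +1 on thread T1 → (0, 2, 1, 0)
target: VC(#2) = (1, 0, 1, 0)

(1, 0, 1, 0)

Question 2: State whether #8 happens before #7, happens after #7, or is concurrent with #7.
#8 spans [14,…), #7 spans [12,15]
the intervals overlap in both directions

concurrent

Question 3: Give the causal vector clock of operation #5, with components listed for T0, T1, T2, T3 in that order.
#6 (invocation 11): nothing precedes it; T3's component alone gives (0, 0, 0, 1)
#1 (invocation 1): nothing precedes it; T2's component alone gives (0, 0, 1, 0)
merge at #8 (invoked 14): VC(#6)=(0, 0, 0, 1), own-thread bump on T3 → (0, 0, 0, 2)
merge at #4 (invoked 7): VC(#1)=(0, 0, 1, 0), own-thread bump on T2 → (0, 0, 2, 0)
merge at #3 (invoked 4): VC(#1)=(0, 0, 1, 0), own-thread bump on T1 → (0, 1, 1, 0)
merge at #2 (invoked 3): VC(#1)=(0, 0, 1, 0), own-thread bump on T0 → (1, 0, 1, 0)
merge at #7 (invoked 12): VC(#4)=(0, 0, 2, 0), own-thread bump on T2 → (0, 0, 3, 0)
merge at #5 (invoked 9): VC(#3)=(0, 1, 1, 0), own-thread bump on T1 → (0, 2, 1, 0)
target: VC(#5) = (0, 2, 1, 0)

(0, 2, 1, 0)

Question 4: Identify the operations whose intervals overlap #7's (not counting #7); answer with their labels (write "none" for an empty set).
#7 spans [12,15]: anything still running between times 12 and 15 counts as concurrent
#1 [1,2]: before
#2 [3,5]: before
#3 [4,6]: before
#4 [7,8]: before
#5 [9,10]: before
#6 [11,13]: concurrent
#8 [14,…): concurrent

#6, #8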